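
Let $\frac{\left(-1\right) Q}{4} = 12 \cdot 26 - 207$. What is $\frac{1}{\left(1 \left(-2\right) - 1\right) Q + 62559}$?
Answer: $\frac{1}{63819} \approx 1.5669 \cdot 10^{-5}$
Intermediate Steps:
$Q = -420$ ($Q = - 4 \left(12 \cdot 26 - 207\right) = - 4 \left(312 - 207\right) = \left(-4\right) 105 = -420$)
$\frac{1}{\left(1 \left(-2\right) - 1\right) Q + 62559} = \frac{1}{\left(1 \left(-2\right) - 1\right) \left(-420\right) + 62559} = \frac{1}{\left(-2 - 1\right) \left(-420\right) + 62559} = \frac{1}{\left(-3\right) \left(-420\right) + 62559} = \frac{1}{1260 + 62559} = \frac{1}{63819}$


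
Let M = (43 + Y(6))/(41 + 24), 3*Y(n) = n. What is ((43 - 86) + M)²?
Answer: 302500/169 ≈ 1789.9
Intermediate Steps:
Y(n) = n/3
M = 9/13 (M = (43 + (⅓)*6)/(41 + 24) = (43 + 2)/65 = 45*(1/65) = 9/13 ≈ 0.69231)
((43 - 86) + M)² = ((43 - 86) + 9/13)² = (-43 + 9/13)² = (-550/13)² = 302500/169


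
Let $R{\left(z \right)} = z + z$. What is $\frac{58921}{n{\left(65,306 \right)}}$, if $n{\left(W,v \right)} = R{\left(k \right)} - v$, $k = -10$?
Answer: $- \frac{58921}{326} \approx -180.74$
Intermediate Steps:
$R{\left(z \right)} = 2 z$
$n{\left(W,v \right)} = -20 - v$ ($n{\left(W,v \right)} = 2 \left(-10\right) - v = -20 - v$)
$\frac{58921}{n{\left(65,306 \right)}} = \frac{58921}{-20 - 306} = \frac{58921}{-326} = 58921 \left(- \frac{1}{326}\right) = - \frac{58921}{326}$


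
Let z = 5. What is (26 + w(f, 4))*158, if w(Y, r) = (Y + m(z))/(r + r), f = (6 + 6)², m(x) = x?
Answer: 28203/4 ≈ 7050.8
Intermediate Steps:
f = 144 (f = 12² = 144)
w(Y, r) = (5 + Y)/(2*r) (w(Y, r) = (Y + 5)/(r + r) = (5 + Y)/((2*r)) = (5 + Y)*(1/(2*r)) = (5 + Y)/(2*r))
(26 + w(f, 4))*158 = (26 + (½)*(5 + 144)/4)*158 = (26 + (½)*(¼)*149)*158 = (26 + 149/8)*158 = (357/8)*158 = 28203/4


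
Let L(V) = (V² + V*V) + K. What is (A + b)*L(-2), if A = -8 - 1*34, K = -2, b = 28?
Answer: -84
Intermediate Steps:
L(V) = -2 + 2*V² (L(V) = (V² + V*V) - 2 = (V² + V²) - 2 = 2*V² - 2 = -2 + 2*V²)
A = -42 (A = -8 - 34 = -42)
(A + b)*L(-2) = (-42 + 28)*(-2 + 2*(-2)²) = -14*(-2 + 2*4) = -14*(-2 + 8) = -14*6 = -84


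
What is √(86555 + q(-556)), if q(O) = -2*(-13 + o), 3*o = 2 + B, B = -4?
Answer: √779241/3 ≈ 294.25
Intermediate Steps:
o = -⅔ (o = (2 - 4)/3 = (⅓)*(-2) = -⅔ ≈ -0.66667)
q(O) = 82/3 (q(O) = -2*(-13 - ⅔) = -2*(-41/3) = 82/3)
√(86555 + q(-556)) = √(86555 + 82/3) = √(259747/3) = √779241/3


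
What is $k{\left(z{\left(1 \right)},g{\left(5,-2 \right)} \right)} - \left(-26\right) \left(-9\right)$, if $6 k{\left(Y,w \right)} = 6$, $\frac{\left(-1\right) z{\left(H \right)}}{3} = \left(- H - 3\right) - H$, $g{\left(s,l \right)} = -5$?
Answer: $-233$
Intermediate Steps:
$z{\left(H \right)} = 9 + 6 H$ ($z{\left(H \right)} = - 3 \left(\left(- H - 3\right) - H\right) = - 3 \left(\left(-3 - H\right) - H\right) = - 3 \left(-3 - 2 H\right) = 9 + 6 H$)
$k{\left(Y,w \right)} = 1$ ($k{\left(Y,w \right)} = \frac{1}{6} \cdot 6 = 1$)
$k{\left(z{\left(1 \right)},g{\left(5,-2 \right)} \right)} - \left(-26\right) \left(-9\right) = 1 - \left(-26\right) \left(-9\right) = 1 - 234 = -233$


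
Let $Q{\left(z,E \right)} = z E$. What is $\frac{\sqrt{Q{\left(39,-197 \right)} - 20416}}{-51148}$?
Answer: $- \frac{i \sqrt{28099}}{51148} \approx - 0.0032773 i$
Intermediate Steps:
$Q{\left(z,E \right)} = E z$
$\frac{\sqrt{Q{\left(39,-197 \right)} - 20416}}{-51148} = \frac{\sqrt{\left(-197\right) 39 - 20416}}{-51148} = \sqrt{-7683 - 20416} \left(- \frac{1}{51148}\right) = \sqrt{-28099} \left(- \frac{1}{51148}\right) = i \sqrt{28099} \left(- \frac{1}{51148}\right) = - \frac{i \sqrt{28099}}{51148}$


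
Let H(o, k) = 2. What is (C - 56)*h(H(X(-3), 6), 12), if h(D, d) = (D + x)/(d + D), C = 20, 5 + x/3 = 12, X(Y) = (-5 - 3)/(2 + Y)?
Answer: -414/7 ≈ -59.143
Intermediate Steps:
X(Y) = -8/(2 + Y)
x = 21 (x = -15 + 3*12 = -15 + 36 = 21)
h(D, d) = (21 + D)/(D + d) (h(D, d) = (D + 21)/(d + D) = (21 + D)/(D + d))
(C - 56)*h(H(X(-3), 6), 12) = (20 - 56)*((21 + 2)/(2 + 12)) = -36*23/14 = -414/7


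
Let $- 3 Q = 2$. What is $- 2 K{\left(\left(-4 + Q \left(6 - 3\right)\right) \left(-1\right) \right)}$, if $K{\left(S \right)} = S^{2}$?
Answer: $-72$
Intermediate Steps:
$Q = - \frac{2}{3}$ ($Q = \left(- \frac{1}{3}\right) 2 = - \frac{2}{3} \approx -0.66667$)
$- 2 K{\left(\left(-4 + Q \left(6 - 3\right)\right) \left(-1\right) \right)} = - 2 \left(\left(-4 - \frac{2 \left(6 - 3\right)}{3}\right) \left(-1\right)\right)^{2} = - 2 \left(\left(-4 - 2\right) \left(-1\right)\right)^{2} = - 2 \left(\left(-6\right) \left(-1\right)\right)^{2} = - 2 \cdot 6^{2} = \left(-2\right) 36 = -72$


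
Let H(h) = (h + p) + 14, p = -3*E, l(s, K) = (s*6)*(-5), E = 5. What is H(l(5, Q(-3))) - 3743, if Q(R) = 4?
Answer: -3894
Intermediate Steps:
l(s, K) = -30*s (l(s, K) = (6*s)*(-5) = -30*s)
p = -15 (p = -3*5 = -15)
H(h) = -1 + h (H(h) = (h - 15) + 14 = (-15 + h) + 14 = -1 + h)
H(l(5, Q(-3))) - 3743 = (-1 - 30*5) - 3743 = (-1 - 150) - 3743 = -151 - 3743 = -3894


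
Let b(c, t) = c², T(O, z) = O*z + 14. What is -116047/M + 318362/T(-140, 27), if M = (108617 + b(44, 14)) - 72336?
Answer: -6301936778/71962611 ≈ -87.572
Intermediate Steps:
T(O, z) = 14 + O*z
M = 38217 (M = (108617 + 44²) - 72336 = (108617 + 1936) - 72336 = 110553 - 72336 = 38217)
-116047/M + 318362/T(-140, 27) = -116047/38217 + 318362/(14 - 140*27) = -116047*1/38217 + 318362/(14 - 3780) = -116047/38217 + 318362/(-3766) = -116047/38217 + 318362*(-1/3766) = -116047/38217 - 159181/1883 = -6301936778/71962611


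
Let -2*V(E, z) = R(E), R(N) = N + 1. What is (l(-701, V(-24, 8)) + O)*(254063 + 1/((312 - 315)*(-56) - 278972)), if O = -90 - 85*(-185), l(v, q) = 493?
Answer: 285601803584832/69701 ≈ 4.0975e+9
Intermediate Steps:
R(N) = 1 + N
V(E, z) = -½ - E/2 (V(E, z) = -(1 + E)/2 = -½ - E/2)
O = 15635 (O = -90 + 15725 = 15635)
(l(-701, V(-24, 8)) + O)*(254063 + 1/((312 - 315)*(-56) - 278972)) = (493 + 15635)*(254063 + 1/((312 - 315)*(-56) - 278972)) = 16128*(254063 + 1/(-3*(-56) - 278972)) = 16128*(254063 + 1/(168 - 278972)) = 16128*(254063 + 1/(-278804)) = 16128*(254063 - 1/278804) = 16128*(70833780651/278804) = 285601803584832/69701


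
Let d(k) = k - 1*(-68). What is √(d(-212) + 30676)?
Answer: 2*√7633 ≈ 174.73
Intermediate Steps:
d(k) = 68 + k (d(k) = k + 68 = 68 + k)
√(d(-212) + 30676) = √((68 - 212) + 30676) = √(-144 + 30676) = √30532 = 2*√7633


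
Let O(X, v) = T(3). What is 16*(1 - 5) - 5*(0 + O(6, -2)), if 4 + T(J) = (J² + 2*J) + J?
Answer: -134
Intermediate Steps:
T(J) = -4 + J² + 3*J (T(J) = -4 + ((J² + 2*J) + J) = -4 + (J² + 3*J) = -4 + J² + 3*J)
O(X, v) = 14 (O(X, v) = -4 + 3² + 3*3 = -4 + 9 + 9 = 14)
16*(1 - 5) - 5*(0 + O(6, -2)) = 16*(1 - 5) - 5*(0 + 14) = 16*(-4) - 5*14 = -64 - 70 = -134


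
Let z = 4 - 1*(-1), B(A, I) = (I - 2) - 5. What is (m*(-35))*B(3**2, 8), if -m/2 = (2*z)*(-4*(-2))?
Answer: 5600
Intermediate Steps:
B(A, I) = -7 + I (B(A, I) = (-2 + I) - 5 = -7 + I)
z = 5 (z = 4 + 1 = 5)
m = -160 (m = -2*2*5*(-4*(-2)) = -20*8 = -2*80 = -160)
(m*(-35))*B(3**2, 8) = (-160*(-35))*(-7 + 8) = 5600*1 = 5600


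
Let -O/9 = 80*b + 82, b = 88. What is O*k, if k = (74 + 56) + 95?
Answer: -14422050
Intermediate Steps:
O = -64098 (O = -9*(80*88 + 82) = -9*(7040 + 82) = -9*7122 = -64098)
k = 225 (k = 130 + 95 = 225)
O*k = -64098*225 = -14422050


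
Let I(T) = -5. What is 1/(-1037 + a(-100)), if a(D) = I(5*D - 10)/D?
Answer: -20/20739 ≈ -0.00096437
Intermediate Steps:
a(D) = -5/D
1/(-1037 + a(-100)) = 1/(-1037 - 5/(-100)) = 1/(-1037 - 5*(-1/100)) = 1/(-1037 + 1/20) = 1/(-20739/20) = -20/20739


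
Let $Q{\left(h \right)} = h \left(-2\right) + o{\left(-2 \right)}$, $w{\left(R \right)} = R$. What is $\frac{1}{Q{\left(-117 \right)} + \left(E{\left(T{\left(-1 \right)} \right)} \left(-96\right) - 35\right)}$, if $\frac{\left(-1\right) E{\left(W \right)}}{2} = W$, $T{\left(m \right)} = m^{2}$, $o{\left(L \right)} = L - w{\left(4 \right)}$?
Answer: $\frac{1}{385} \approx 0.0025974$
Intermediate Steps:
$o{\left(L \right)} = -4 + L$ ($o{\left(L \right)} = L - 4 = -4 + L$)
$Q{\left(h \right)} = -6 - 2 h$ ($Q{\left(h \right)} = h \left(-2\right) - 6 = - 2 h - 6 = -6 - 2 h$)
$E{\left(W \right)} = - 2 W$
$\frac{1}{Q{\left(-117 \right)} + \left(E{\left(T{\left(-1 \right)} \right)} \left(-96\right) - 35\right)} = \frac{1}{\left(-6 - -234\right) - \left(35 - - 2 \left(-1\right)^{2} \left(-96\right)\right)} = \frac{1}{\left(-6 + 234\right) - \left(35 - \left(-2\right) 1 \left(-96\right)\right)} = \frac{1}{228 - -157} = \frac{1}{228 + \left(192 - 35\right)} = \frac{1}{228 + 157} = \frac{1}{385}$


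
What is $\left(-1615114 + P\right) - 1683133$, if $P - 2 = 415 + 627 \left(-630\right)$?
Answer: $-3692840$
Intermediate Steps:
$P = -394593$ ($P = 2 + \left(415 + 627 \left(-630\right)\right) = 2 + \left(415 - 395010\right) = 2 - 394595 = -394593$)
$\left(-1615114 + P\right) - 1683133 = \left(-1615114 - 394593\right) - 1683133 = -2009707 - 1683133 = -3692840$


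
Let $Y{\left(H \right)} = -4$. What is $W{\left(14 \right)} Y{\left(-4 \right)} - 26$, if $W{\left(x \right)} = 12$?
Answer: $-74$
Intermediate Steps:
$W{\left(14 \right)} Y{\left(-4 \right)} - 26 = 12 \left(-4\right) - 26 = -48 - 26 = -74$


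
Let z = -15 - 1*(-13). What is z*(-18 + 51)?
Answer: -66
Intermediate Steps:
z = -2 (z = -15 + 13 = -2)
z*(-18 + 51) = -2*(-18 + 51) = -2*33 = -66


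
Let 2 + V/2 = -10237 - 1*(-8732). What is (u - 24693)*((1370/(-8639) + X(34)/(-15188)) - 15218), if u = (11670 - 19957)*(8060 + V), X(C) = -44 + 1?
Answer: 83546267628081698805/131209132 ≈ 6.3674e+11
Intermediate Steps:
X(C) = -43
V = -3014 (V = -4 + 2*(-10237 - 1*(-8732)) = -4 + 2*(-10237 + 8732) = -4 + 2*(-1505) = -4 - 3010 = -3014)
u = -41816202 (u = (11670 - 19957)*(8060 - 3014) = -8287*5046 = -41816202)
(u - 24693)*((1370/(-8639) + X(34)/(-15188)) - 15218) = (-41816202 - 24693)*((1370/(-8639) - 43/(-15188)) - 15218) = -41840895*((1370*(-1/8639) - 43*(-1/15188)) - 15218) = -41840895*((-1370/8639 + 43/15188) - 15218) = -41840895*(-20436083/131209132 - 15218) = -41840895*(-1996761006859/131209132) = 83546267628081698805/131209132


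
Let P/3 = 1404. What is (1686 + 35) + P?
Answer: 5933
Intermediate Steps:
P = 4212 (P = 3*1404 = 4212)
(1686 + 35) + P = (1686 + 35) + 4212 = 1721 + 4212 = 5933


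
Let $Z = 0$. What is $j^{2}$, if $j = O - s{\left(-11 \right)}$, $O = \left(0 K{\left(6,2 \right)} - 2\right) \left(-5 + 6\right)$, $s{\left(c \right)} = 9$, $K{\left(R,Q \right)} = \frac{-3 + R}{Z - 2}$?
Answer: $121$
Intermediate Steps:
$K{\left(R,Q \right)} = \frac{3}{2} - \frac{R}{2}$ ($K{\left(R,Q \right)} = \frac{-3 + R}{0 - 2} = \frac{-3 + R}{-2} = \left(-3 + R\right) \left(- \frac{1}{2}\right) = \frac{3}{2} - \frac{R}{2}$)
$O = -2$ ($O = \left(0 \left(\frac{3}{2} - 3\right) - 2\right) \left(-5 + 6\right) = \left(0 \left(\frac{3}{2} - 3\right) - 2\right) 1 = \left(0 \left(- \frac{3}{2}\right) - 2\right) 1 = \left(0 - 2\right) 1 = \left(-2\right) 1 = -2$)
$j = -11$ ($j = -2 - 9 = -11$)
$j^{2} = \left(-11\right)^{2} = 121$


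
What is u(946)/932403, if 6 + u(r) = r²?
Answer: 894910/932403 ≈ 0.95979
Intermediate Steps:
u(r) = -6 + r²
u(946)/932403 = (-6 + 946²)/932403 = (-6 + 894916)*(1/932403) = 894910*(1/932403) = 894910/932403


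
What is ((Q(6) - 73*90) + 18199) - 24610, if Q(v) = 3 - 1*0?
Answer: -12978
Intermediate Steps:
Q(v) = 3 (Q(v) = 3 + 0 = 3)
((Q(6) - 73*90) + 18199) - 24610 = ((3 - 73*90) + 18199) - 24610 = ((3 - 6570) + 18199) - 24610 = (-6567 + 18199) - 24610 = 11632 - 24610 = -12978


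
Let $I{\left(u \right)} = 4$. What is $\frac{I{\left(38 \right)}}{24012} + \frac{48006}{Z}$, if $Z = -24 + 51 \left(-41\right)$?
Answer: $- \frac{32019767}{1410705} \approx -22.698$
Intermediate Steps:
$Z = -2115$ ($Z = -24 - 2091 = -2115$)
$\frac{I{\left(38 \right)}}{24012} + \frac{48006}{Z} = \frac{4}{24012} + \frac{48006}{-2115} = 4 \cdot \frac{1}{24012} + 48006 \left(- \frac{1}{2115}\right) = \frac{1}{6003} - \frac{5334}{235} = - \frac{32019767}{1410705}$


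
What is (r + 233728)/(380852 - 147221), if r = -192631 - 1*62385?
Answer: -7096/77877 ≈ -0.091118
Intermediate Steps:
r = -255016 (r = -192631 - 62385 = -255016)
(r + 233728)/(380852 - 147221) = (-255016 + 233728)/(380852 - 147221) = -21288/233631 = -21288*1/233631 = -7096/77877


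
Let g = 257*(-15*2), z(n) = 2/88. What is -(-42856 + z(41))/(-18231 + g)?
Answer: -1885663/1141404 ≈ -1.6521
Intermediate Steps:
z(n) = 1/44 (z(n) = 2*(1/88) = 1/44)
g = -7710 (g = 257*(-30) = -7710)
-(-42856 + z(41))/(-18231 + g) = -(-42856 + 1/44)/(-18231 - 7710) = -(-1885663)/(44*(-25941)) = -(-1885663)*(-1)/(44*25941) = -1*1885663/1141404 = -1885663/1141404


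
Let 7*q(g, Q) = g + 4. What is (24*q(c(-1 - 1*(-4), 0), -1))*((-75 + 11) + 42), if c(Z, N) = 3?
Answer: -528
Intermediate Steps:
q(g, Q) = 4/7 + g/7 (q(g, Q) = (g + 4)/7 = (4 + g)/7 = 4/7 + g/7)
(24*q(c(-1 - 1*(-4), 0), -1))*((-75 + 11) + 42) = (24*(4/7 + (1/7)*3))*((-75 + 11) + 42) = (24*(4/7 + 3/7))*(-64 + 42) = (24*1)*(-22) = 24*(-22) = -528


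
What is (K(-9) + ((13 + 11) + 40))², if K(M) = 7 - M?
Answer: 6400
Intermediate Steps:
(K(-9) + ((13 + 11) + 40))² = ((7 - 1*(-9)) + ((13 + 11) + 40))² = ((7 + 9) + (24 + 40))² = (16 + 64)² = 80² = 6400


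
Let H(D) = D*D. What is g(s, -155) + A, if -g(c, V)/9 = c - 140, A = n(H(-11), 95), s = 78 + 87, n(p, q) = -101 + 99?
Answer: -227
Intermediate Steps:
H(D) = D²
n(p, q) = -2
s = 165
A = -2
g(c, V) = 1260 - 9*c (g(c, V) = -9*(c - 140) = -9*(-140 + c) = 1260 - 9*c)
g(s, -155) + A = (1260 - 9*165) - 2 = (1260 - 1485) - 2 = -225 - 2 = -227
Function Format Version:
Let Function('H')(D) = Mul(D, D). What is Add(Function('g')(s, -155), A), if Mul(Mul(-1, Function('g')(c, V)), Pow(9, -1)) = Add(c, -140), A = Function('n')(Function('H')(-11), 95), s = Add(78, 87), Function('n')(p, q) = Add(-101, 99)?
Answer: -227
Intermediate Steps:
Function('H')(D) = Pow(D, 2)
Function('n')(p, q) = -2
s = 165
A = -2
Function('g')(c, V) = Add(1260, Mul(-9, c)) (Function('g')(c, V) = Mul(-9, Add(c, -140)) = Mul(-9, Add(-140, c)) = Add(1260, Mul(-9, c)))
Add(Function('g')(s, -155), A) = Add(Add(1260, Mul(-9, 165)), -2) = Add(Add(1260, -1485), -2) = Add(-225, -2) = -227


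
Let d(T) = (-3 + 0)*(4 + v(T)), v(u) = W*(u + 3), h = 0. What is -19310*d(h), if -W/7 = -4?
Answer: 5097840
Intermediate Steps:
W = 28 (W = -7*(-4) = 28)
v(u) = 84 + 28*u (v(u) = 28*(u + 3) = 28*(3 + u) = 84 + 28*u)
d(T) = -264 - 84*T (d(T) = (-3 + 0)*(4 + (84 + 28*T)) = -3*(88 + 28*T) = -264 - 84*T)
-19310*d(h) = -19310*(-264 - 84*0) = -19310*(-264 + 0) = -19310*(-264) = 5097840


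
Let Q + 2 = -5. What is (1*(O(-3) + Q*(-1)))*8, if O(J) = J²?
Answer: 128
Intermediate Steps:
Q = -7 (Q = -2 - 5 = -7)
(1*(O(-3) + Q*(-1)))*8 = (1*((-3)² - 7*(-1)))*8 = (1*(9 + 7))*8 = (1*16)*8 = 16*8 = 128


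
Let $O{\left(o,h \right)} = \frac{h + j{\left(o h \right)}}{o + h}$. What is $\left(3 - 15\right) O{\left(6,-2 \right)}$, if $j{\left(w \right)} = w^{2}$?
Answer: $-426$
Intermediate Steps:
$O{\left(o,h \right)} = \frac{h + h^{2} o^{2}}{h + o}$ ($O{\left(o,h \right)} = \frac{h + \left(o h\right)^{2}}{o + h} = \frac{h + \left(h o\right)^{2}}{h + o} = \frac{h + h^{2} o^{2}}{h + o}$)
$\left(3 - 15\right) O{\left(6,-2 \right)} = \left(3 - 15\right) \left(- \frac{2 \left(1 - 2 \cdot 6^{2}\right)}{-2 + 6}\right) = - 12 \left(- \frac{2 \left(1 - 72\right)}{4}\right) = - 12 \left(\left(-2\right) \frac{1}{4} \left(1 - 72\right)\right) = - 12 \left(\left(-2\right) \frac{1}{4} \left(-71\right)\right) = \left(-12\right) \frac{71}{2} = -426$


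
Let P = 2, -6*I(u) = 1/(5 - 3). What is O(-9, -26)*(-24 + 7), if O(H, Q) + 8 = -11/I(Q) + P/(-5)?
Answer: -10506/5 ≈ -2101.2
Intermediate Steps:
I(u) = -1/12 (I(u) = -1/(6*(5 - 3)) = -⅙/2 = -⅙*½ = -1/12)
O(H, Q) = 618/5 (O(H, Q) = -8 + (-11/(-1/12) + 2/(-5)) = -8 + (-11*(-12) + 2*(-⅕)) = -8 + (132 - ⅖) = -8 + 658/5 = 618/5)
O(-9, -26)*(-24 + 7) = 618*(-24 + 7)/5 = (618/5)*(-17) = -10506/5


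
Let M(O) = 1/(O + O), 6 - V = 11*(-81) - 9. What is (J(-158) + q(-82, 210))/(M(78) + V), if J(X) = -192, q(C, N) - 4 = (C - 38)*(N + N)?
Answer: -7891728/141337 ≈ -55.836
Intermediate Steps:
V = 906 (V = 6 - (11*(-81) - 9) = 6 - (-891 - 9) = 6 - 1*(-900) = 6 + 900 = 906)
q(C, N) = 4 + 2*N*(-38 + C) (q(C, N) = 4 + (C - 38)*(N + N) = 4 + (-38 + C)*(2*N) = 4 + 2*N*(-38 + C))
M(O) = 1/(2*O)
(J(-158) + q(-82, 210))/(M(78) + V) = (-192 + (4 - 76*210 + 2*(-82)*210))/((½)/78 + 906) = (-192 + (4 - 15960 - 34440))/((½)*(1/78) + 906) = (-192 - 50396)/(1/156 + 906) = -50588/141337/156 = -50588*156/141337 = -7891728/141337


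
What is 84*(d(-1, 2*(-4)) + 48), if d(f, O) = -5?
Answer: 3612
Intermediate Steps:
84*(d(-1, 2*(-4)) + 48) = 84*(-5 + 48) = 84*43 = 3612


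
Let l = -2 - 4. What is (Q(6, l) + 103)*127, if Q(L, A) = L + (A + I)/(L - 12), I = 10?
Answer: 41275/3 ≈ 13758.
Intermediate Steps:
l = -6
Q(L, A) = L + (10 + A)/(-12 + L) (Q(L, A) = L + (A + 10)/(L - 12) = L + (10 + A)/(-12 + L))
(Q(6, l) + 103)*127 = ((10 - 6 + 6² - 12*6)/(-12 + 6) + 103)*127 = ((10 - 6 + 36 - 72)/(-6) + 103)*127 = (-⅙*(-32) + 103)*127 = (16/3 + 103)*127 = (325/3)*127 = 41275/3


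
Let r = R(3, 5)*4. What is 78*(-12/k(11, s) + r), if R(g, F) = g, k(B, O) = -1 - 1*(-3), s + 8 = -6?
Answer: 468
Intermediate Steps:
s = -14 (s = -8 - 6 = -14)
k(B, O) = 2 (k(B, O) = -1 + 3 = 2)
r = 12 (r = 3*4 = 12)
78*(-12/k(11, s) + r) = 78*(-12/2 + 12) = 78*(-12*½ + 12) = 78*(-6 + 12) = 78*6 = 468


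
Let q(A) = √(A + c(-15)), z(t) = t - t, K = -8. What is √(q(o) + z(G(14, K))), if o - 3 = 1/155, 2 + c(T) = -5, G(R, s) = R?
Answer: 155^(¾)*619^(¼)*√I/155 ≈ 0.9996 + 0.9996*I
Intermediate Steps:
z(t) = 0
c(T) = -7 (c(T) = -2 - 5 = -7)
o = 466/155 (o = 3 + 1/155 = 466/155 ≈ 3.0065)
q(A) = √(-7 + A) (q(A) = √(A - 7) = √(-7 + A))
√(q(o) + z(G(14, K))) = √(√(-7 + 466/155) + 0) = √(√(-619/155) + 0) = √(I*√95945/155 + 0) = √(I*√95945/155) = 155^(¾)*619^(¼)*√I/155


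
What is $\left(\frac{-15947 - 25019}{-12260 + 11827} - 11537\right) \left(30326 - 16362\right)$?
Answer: $- \frac{69185406020}{433} \approx -1.5978 \cdot 10^{8}$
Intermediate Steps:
$\left(\frac{-15947 - 25019}{-12260 + 11827} - 11537\right) \left(30326 - 16362\right) = \left(- \frac{40966}{-433} - 11537\right) 13964 = \left(\left(-40966\right) \left(- \frac{1}{433}\right) - 11537\right) 13964 = \left(\frac{40966}{433} - 11537\right) 13964 = \left(- \frac{4954555}{433}\right) 13964 = - \frac{69185406020}{433}$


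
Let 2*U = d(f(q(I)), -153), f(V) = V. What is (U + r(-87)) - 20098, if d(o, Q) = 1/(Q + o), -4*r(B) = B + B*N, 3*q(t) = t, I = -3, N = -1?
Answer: -6190185/308 ≈ -20098.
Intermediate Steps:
q(t) = t/3
r(B) = 0 (r(B) = -(B + B*(-1))/4 = -(B - B)/4 = -¼*0 = 0)
U = -1/308 (U = 1/(2*(-153 + (⅓)*(-3))) = 1/(2*(-153 - 1)) = (½)/(-154) = (½)*(-1/154) = -1/308 ≈ -0.0032468)
(U + r(-87)) - 20098 = (-1/308 + 0) - 20098 = -1/308 - 20098 = -6190185/308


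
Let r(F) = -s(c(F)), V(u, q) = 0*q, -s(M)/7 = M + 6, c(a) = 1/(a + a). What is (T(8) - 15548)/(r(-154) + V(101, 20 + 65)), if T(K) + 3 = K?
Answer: -683892/1847 ≈ -370.27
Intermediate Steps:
c(a) = 1/(2*a)
s(M) = -42 - 7*M (s(M) = -7*(M + 6) = -7*(6 + M) = -42 - 7*M)
T(K) = -3 + K
V(u, q) = 0
r(F) = 42 + 7/(2*F) (r(F) = -(-42 - 7/(2*F)) = 42 + 7/(2*F))
(T(8) - 15548)/(r(-154) + V(101, 20 + 65)) = ((-3 + 8) - 15548)/((42 + (7/2)/(-154)) + 0) = (5 - 15548)/((42 + (7/2)*(-1/154)) + 0) = -15543/((42 - 1/44) + 0) = -15543/(1847/44 + 0) = -15543/1847/44 = -15543*44/1847 = -683892/1847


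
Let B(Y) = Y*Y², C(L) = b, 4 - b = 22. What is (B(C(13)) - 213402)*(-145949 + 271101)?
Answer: -27437573568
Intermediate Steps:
b = -18 (b = 4 - 1*22 = 4 - 22 = -18)
C(L) = -18
B(Y) = Y³
(B(C(13)) - 213402)*(-145949 + 271101) = ((-18)³ - 213402)*(-145949 + 271101) = (-5832 - 213402)*125152 = -219234*125152 = -27437573568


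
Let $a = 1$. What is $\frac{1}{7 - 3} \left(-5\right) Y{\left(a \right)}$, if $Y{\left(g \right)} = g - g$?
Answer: $0$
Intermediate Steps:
$Y{\left(g \right)} = 0$
$\frac{1}{7 - 3} \left(-5\right) Y{\left(a \right)} = \frac{1}{7 - 3} \left(-5\right) 0 = \frac{1}{4} \left(-5\right) 0 = \left(- \frac{5}{4}\right) 0 = 0$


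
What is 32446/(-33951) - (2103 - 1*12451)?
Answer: 351292502/33951 ≈ 10347.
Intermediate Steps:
32446/(-33951) - (2103 - 1*12451) = 32446*(-1/33951) - (2103 - 12451) = -32446/33951 - 1*(-10348) = -32446/33951 + 10348 = 351292502/33951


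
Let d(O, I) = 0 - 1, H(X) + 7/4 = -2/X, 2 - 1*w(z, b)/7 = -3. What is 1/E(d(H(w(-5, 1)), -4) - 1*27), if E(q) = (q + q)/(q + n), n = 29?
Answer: -1/56 ≈ -0.017857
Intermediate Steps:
w(z, b) = 35 (w(z, b) = 14 - 7*(-3) = 14 + 21 = 35)
H(X) = -7/4 - 2/X
d(O, I) = -1
E(q) = 2*q/(29 + q) (E(q) = (q + q)/(q + 29) = (2*q)/(29 + q) = 2*q/(29 + q))
1/E(d(H(w(-5, 1)), -4) - 1*27) = 1/(2*(-1 - 1*27)/(29 + (-1 - 1*27))) = 1/(2*(-1 - 27)/(29 + (-1 - 27))) = 1/(2*(-28)/(29 - 28)) = 1/(2*(-28)/1) = 1/(2*(-28)*1) = 1/(-56) = -1/56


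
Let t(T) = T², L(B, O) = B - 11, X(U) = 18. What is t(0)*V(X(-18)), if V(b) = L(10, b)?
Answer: 0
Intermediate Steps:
L(B, O) = -11 + B
V(b) = -1 (V(b) = -11 + 10 = -1)
t(0)*V(X(-18)) = 0²*(-1) = 0*(-1) = 0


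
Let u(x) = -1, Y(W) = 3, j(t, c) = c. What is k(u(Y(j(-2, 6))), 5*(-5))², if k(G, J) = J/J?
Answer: 1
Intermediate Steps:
k(G, J) = 1
k(u(Y(j(-2, 6))), 5*(-5))² = 1² = 1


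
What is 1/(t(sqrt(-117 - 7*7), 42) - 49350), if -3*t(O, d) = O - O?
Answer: -1/49350 ≈ -2.0263e-5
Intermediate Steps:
t(O, d) = 0 (t(O, d) = -(O - O)/3 = -1/3*0 = 0)
1/(t(sqrt(-117 - 7*7), 42) - 49350) = 1/(0 - 49350) = 1/(-49350) = -1/49350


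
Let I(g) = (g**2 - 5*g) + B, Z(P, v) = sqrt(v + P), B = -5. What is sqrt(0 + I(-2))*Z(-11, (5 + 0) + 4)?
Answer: 3*I*sqrt(2) ≈ 4.2426*I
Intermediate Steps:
Z(P, v) = sqrt(P + v)
I(g) = -5 + g**2 - 5*g (I(g) = (g**2 - 5*g) - 5 = -5 + g**2 - 5*g)
sqrt(0 + I(-2))*Z(-11, (5 + 0) + 4) = sqrt(0 + (-5 + (-2)**2 - 5*(-2)))*sqrt(-11 + ((5 + 0) + 4)) = sqrt(0 + (-5 + 4 + 10))*sqrt(-11 + (5 + 4)) = sqrt(0 + 9)*sqrt(-11 + 9) = sqrt(9)*sqrt(-2) = 3*(I*sqrt(2)) = 3*I*sqrt(2)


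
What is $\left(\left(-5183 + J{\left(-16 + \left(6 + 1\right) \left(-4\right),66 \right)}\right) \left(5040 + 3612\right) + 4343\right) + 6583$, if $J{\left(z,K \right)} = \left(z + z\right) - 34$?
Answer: $-45887934$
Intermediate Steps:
$J{\left(z,K \right)} = -34 + 2 z$ ($J{\left(z,K \right)} = 2 z - 34 = -34 + 2 z$)
$\left(\left(-5183 + J{\left(-16 + \left(6 + 1\right) \left(-4\right),66 \right)}\right) \left(5040 + 3612\right) + 4343\right) + 6583 = \left(\left(-5183 + \left(-34 + 2 \left(-16 + \left(6 + 1\right) \left(-4\right)\right)\right)\right) \left(5040 + 3612\right) + 4343\right) + 6583 = \left(\left(-5183 + \left(-34 + 2 \left(-16 + 7 \left(-4\right)\right)\right)\right) 8652 + 4343\right) + 6583 = \left(\left(-5183 + \left(-34 + 2 \left(-16 - 28\right)\right)\right) 8652 + 4343\right) + 6583 = \left(\left(-5183 + \left(-34 + 2 \left(-44\right)\right)\right) 8652 + 4343\right) + 6583 = \left(\left(-5183 - 122\right) 8652 + 4343\right) + 6583 = \left(\left(-5305\right) 8652 + 4343\right) + 6583 = \left(-45898860 + 4343\right) + 6583 = -45894517 + 6583 = -45887934$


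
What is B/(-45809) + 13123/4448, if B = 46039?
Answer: 396370035/203758432 ≈ 1.9453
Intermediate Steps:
B/(-45809) + 13123/4448 = 46039/(-45809) + 13123/4448 = 46039*(-1/45809) + 13123*(1/4448) = -46039/45809 + 13123/4448 = 396370035/203758432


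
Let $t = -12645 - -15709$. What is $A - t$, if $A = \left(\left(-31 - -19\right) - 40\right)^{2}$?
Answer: $-360$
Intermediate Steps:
$t = 3064$ ($t = -12645 + 15709 = 3064$)
$A = 2704$ ($A = \left(\left(-31 + 19\right) - 40\right)^{2} = \left(-12 - 40\right)^{2} = \left(-52\right)^{2} = 2704$)
$A - t = 2704 - 3064 = -360$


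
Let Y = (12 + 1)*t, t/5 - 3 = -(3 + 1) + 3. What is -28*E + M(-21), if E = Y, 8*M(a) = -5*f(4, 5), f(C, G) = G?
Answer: -29145/8 ≈ -3643.1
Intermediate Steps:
t = 10 (t = 15 + 5*(-(3 + 1) + 3) = 15 + 5*(-1*4 + 3) = 15 + 5*(-4 + 3) = 15 + 5*(-1) = 15 - 5 = 10)
M(a) = -25/8 (M(a) = (-5*5)/8 = (⅛)*(-25) = -25/8)
Y = 130 (Y = (12 + 1)*10 = 13*10 = 130)
E = 130
-28*E + M(-21) = -28*130 - 25/8 = -3640 - 25/8 = -29145/8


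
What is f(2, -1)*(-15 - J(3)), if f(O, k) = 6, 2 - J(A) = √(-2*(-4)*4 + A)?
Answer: -102 + 6*√35 ≈ -66.504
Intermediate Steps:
J(A) = 2 - √(32 + A) (J(A) = 2 - √(-2*(-4)*4 + A) = 2 - √(8*4 + A) = 2 - √(32 + A))
f(2, -1)*(-15 - J(3)) = 6*(-15 - (2 - √(32 + 3))) = 6*(-15 - (2 - √35)) = 6*(-15 + (-2 + √35)) = 6*(-17 + √35) = -102 + 6*√35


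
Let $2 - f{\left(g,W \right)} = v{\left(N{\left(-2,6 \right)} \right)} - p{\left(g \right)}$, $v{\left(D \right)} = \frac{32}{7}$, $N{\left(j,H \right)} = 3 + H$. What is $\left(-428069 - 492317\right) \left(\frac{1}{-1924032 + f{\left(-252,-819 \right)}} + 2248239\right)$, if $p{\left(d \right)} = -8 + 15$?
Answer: $- \frac{27869027391820578320}{13468193} \approx -2.0692 \cdot 10^{12}$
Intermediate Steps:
$p{\left(d \right)} = 7$
$v{\left(D \right)} = \frac{32}{7}$ ($v{\left(D \right)} = 32 \cdot \frac{1}{7} = \frac{32}{7}$)
$f{\left(g,W \right)} = \frac{31}{7}$ ($f{\left(g,W \right)} = 2 - \left(\frac{32}{7} - 7\right) = 2 - - \frac{17}{7} = 2 + \frac{17}{7} = \frac{31}{7}$)
$\left(-428069 - 492317\right) \left(\frac{1}{-1924032 + f{\left(-252,-819 \right)}} + 2248239\right) = \left(-428069 - 492317\right) \left(\frac{1}{-1924032 + \frac{31}{7}} + 2248239\right) = - 920386 \left(\frac{1}{- \frac{13468193}{7}} + 2248239\right) = - 920386 \left(- \frac{7}{13468193} + 2248239\right) = \left(-920386\right) \frac{30279716762120}{13468193} = - \frac{27869027391820578320}{13468193}$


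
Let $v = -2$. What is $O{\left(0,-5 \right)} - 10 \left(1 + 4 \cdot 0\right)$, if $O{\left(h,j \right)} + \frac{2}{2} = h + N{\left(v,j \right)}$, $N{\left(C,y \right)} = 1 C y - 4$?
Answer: $-5$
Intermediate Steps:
$N{\left(C,y \right)} = -4 + C y$ ($N{\left(C,y \right)} = C y - 4 = -4 + C y$)
$O{\left(h,j \right)} = -5 + h - 2 j$ ($O{\left(h,j \right)} = -1 - \left(4 - h + 2 j\right) = -5 + h - 2 j$)
$O{\left(0,-5 \right)} - 10 \left(1 + 4 \cdot 0\right) = \left(-5 + 0 - -10\right) - 10 \left(1 + 4 \cdot 0\right) = \left(-5 + 0 + 10\right) - 10 \left(1 + 0\right) = 5 - 10 = -5$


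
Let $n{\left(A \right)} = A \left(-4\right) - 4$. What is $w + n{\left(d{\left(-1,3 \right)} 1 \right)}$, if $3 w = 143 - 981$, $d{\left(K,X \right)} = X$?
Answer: $- \frac{886}{3} \approx -295.33$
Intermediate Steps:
$n{\left(A \right)} = -4 - 4 A$ ($n{\left(A \right)} = - 4 A - 4 = -4 - 4 A$)
$w = - \frac{838}{3}$ ($w = \frac{143 - 981}{3} = \frac{1}{3} \left(-838\right) = - \frac{838}{3} \approx -279.33$)
$w + n{\left(d{\left(-1,3 \right)} 1 \right)} = - \frac{838}{3} - \left(4 + 4 \cdot 3 \cdot 1\right) = - \frac{838}{3} - 16 = - \frac{886}{3}$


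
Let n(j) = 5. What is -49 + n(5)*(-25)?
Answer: -174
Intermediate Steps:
-49 + n(5)*(-25) = -49 + 5*(-25) = -49 - 125 = -174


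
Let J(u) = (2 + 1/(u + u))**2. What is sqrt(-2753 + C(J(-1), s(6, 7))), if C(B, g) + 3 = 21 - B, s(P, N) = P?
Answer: I*sqrt(10949)/2 ≈ 52.319*I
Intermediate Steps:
J(u) = (2 + 1/(2*u))**2
C(B, g) = 18 - B (C(B, g) = -3 + (21 - B) = 18 - B)
sqrt(-2753 + C(J(-1), s(6, 7))) = sqrt(-2753 + (18 - (1 + 4*(-1))**2/(4*(-1)**2))) = sqrt(-2753 + (18 - (1 - 4)**2/4)) = sqrt(-2753 + (18 - (-3)**2/4)) = sqrt(-2753 + (18 - 9/4)) = sqrt(-2753 + 63/4) = sqrt(-10949/4) = I*sqrt(10949)/2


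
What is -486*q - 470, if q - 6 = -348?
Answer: 165742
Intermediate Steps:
q = -342 (q = 6 - 348 = -342)
-486*q - 470 = -486*(-342) - 470 = 166212 - 470 = 165742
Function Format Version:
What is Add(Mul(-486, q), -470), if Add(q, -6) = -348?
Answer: 165742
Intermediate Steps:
q = -342 (q = Add(6, -348) = -342)
Add(Mul(-486, q), -470) = Add(Mul(-486, -342), -470) = Add(166212, -470) = 165742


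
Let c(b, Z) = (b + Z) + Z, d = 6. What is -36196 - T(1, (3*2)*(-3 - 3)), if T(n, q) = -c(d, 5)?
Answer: -36180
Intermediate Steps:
c(b, Z) = b + 2*Z (c(b, Z) = (Z + b) + Z = b + 2*Z)
T(n, q) = -16 (T(n, q) = -(6 + 2*5) = -(6 + 10) = -1*16 = -16)
-36196 - T(1, (3*2)*(-3 - 3)) = -36196 - 1*(-16) = -36196 + 16 = -36180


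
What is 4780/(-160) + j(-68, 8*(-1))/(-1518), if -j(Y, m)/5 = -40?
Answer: -182201/6072 ≈ -30.007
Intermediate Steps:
j(Y, m) = 200 (j(Y, m) = -5*(-40) = 200)
4780/(-160) + j(-68, 8*(-1))/(-1518) = 4780/(-160) + 200/(-1518) = 4780*(-1/160) + 200*(-1/1518) = -239/8 - 100/759 = -182201/6072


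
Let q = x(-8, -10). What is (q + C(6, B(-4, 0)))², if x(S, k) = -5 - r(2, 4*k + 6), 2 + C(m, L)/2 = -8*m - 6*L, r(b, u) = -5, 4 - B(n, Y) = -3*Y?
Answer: 21904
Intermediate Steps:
B(n, Y) = 4 + 3*Y (B(n, Y) = 4 - (-3)*Y = 4 + 3*Y)
C(m, L) = -4 - 16*m - 12*L (C(m, L) = -4 + 2*(-8*m - 6*L) = -4 + (-16*m - 12*L) = -4 - 16*m - 12*L)
x(S, k) = 0 (x(S, k) = -5 - 1*(-5) = -5 + 5 = 0)
q = 0
(q + C(6, B(-4, 0)))² = (0 + (-4 - 16*6 - 12*(4 + 3*0)))² = (0 + (-4 - 96 - 12*(4 + 0)))² = (0 + (-4 - 96 - 12*4))² = (0 + (-4 - 96 - 48))² = (0 - 148)² = (-148)² = 21904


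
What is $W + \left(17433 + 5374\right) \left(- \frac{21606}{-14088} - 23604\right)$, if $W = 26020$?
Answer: $- \frac{1263870709977}{2348} \approx -5.3828 \cdot 10^{8}$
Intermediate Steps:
$W + \left(17433 + 5374\right) \left(- \frac{21606}{-14088} - 23604\right) = 26020 + \left(17433 + 5374\right) \left(- \frac{21606}{-14088} - 23604\right) = 26020 + 22807 \left(\left(-21606\right) \left(- \frac{1}{14088}\right) - 23604\right) = 26020 + 22807 \left(\frac{3601}{2348} - 23604\right) = 26020 + 22807 \left(- \frac{55418591}{2348}\right) = 26020 - \frac{1263931804937}{2348} = - \frac{1263870709977}{2348}$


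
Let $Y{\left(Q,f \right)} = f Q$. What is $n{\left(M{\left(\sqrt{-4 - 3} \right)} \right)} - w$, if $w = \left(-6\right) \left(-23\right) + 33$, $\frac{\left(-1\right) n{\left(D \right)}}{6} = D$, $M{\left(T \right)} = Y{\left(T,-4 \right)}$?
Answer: $-171 + 24 i \sqrt{7} \approx -171.0 + 63.498 i$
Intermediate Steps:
$Y{\left(Q,f \right)} = Q f$
$M{\left(T \right)} = - 4 T$ ($M{\left(T \right)} = T \left(-4\right) = - 4 T$)
$n{\left(D \right)} = - 6 D$
$w = 171$ ($w = 138 + 33 = 171$)
$n{\left(M{\left(\sqrt{-4 - 3} \right)} \right)} - w = - 6 \left(- 4 \sqrt{-4 - 3}\right) - 171 = - 6 \left(- 4 \sqrt{-7}\right) - 171 = - 6 \left(- 4 i \sqrt{7}\right) - 171 = 24 i \sqrt{7} - 171 = -171 + 24 i \sqrt{7}$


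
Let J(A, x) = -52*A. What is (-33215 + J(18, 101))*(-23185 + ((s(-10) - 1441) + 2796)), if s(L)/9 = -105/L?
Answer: 1484578121/2 ≈ 7.4229e+8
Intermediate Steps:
s(L) = -945/L (s(L) = 9*(-105/L) = -945/L)
(-33215 + J(18, 101))*(-23185 + ((s(-10) - 1441) + 2796)) = (-33215 - 52*18)*(-23185 + ((-945/(-10) - 1441) + 2796)) = (-33215 - 936)*(-23185 + ((-945*(-⅒) - 1441) + 2796)) = -34151*(-23185 + ((189/2 - 1441) + 2796)) = -34151*(-23185 + (-2693/2 + 2796)) = -34151*(-23185 + 2899/2) = -34151*(-43471/2) = 1484578121/2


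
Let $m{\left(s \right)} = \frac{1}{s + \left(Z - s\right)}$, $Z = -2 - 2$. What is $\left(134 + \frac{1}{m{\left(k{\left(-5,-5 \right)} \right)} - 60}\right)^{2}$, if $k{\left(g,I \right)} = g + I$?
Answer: $\frac{1042644100}{58081} \approx 17952.0$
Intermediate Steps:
$Z = -4$
$k{\left(g,I \right)} = I + g$
$m{\left(s \right)} = - \frac{1}{4}$ ($m{\left(s \right)} = \frac{1}{s - \left(4 + s\right)} = \frac{1}{-4} = - \frac{1}{4}$)
$\left(134 + \frac{1}{m{\left(k{\left(-5,-5 \right)} \right)} - 60}\right)^{2} = \left(134 + \frac{1}{- \frac{1}{4} - 60}\right)^{2} = \left(134 + \frac{1}{- \frac{241}{4}}\right)^{2} = \left(134 - \frac{4}{241}\right)^{2} = \left(\frac{32290}{241}\right)^{2} = \frac{1042644100}{58081}$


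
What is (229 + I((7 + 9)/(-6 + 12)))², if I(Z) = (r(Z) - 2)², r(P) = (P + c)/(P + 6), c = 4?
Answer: 1517647849/28561 ≈ 53137.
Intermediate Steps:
r(P) = (4 + P)/(6 + P) (r(P) = (P + 4)/(P + 6) = (4 + P)/(6 + P))
I(Z) = (-2 + (4 + Z)/(6 + Z))² (I(Z) = ((4 + Z)/(6 + Z) - 2)² = (-2 + (4 + Z)/(6 + Z))²)
(229 + I((7 + 9)/(-6 + 12)))² = (229 + (8 + (7 + 9)/(-6 + 12))²/(6 + (7 + 9)/(-6 + 12))²)² = (229 + (8 + 16/6)²/(6 + 16/6)²)² = (229 + (8 + 16*(⅙))²/(6 + 16*(⅙))²)² = (229 + (8 + 8/3)²/(6 + 8/3)²)² = (229 + (32/3)²/(26/3)²)² = (229 + (9/676)*(1024/9))² = (229 + 256/169)² = (38957/169)² = 1517647849/28561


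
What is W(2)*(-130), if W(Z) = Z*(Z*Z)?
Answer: -1040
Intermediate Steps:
W(Z) = Z**3 (W(Z) = Z*Z**2 = Z**3)
W(2)*(-130) = 2**3*(-130) = 8*(-130) = -1040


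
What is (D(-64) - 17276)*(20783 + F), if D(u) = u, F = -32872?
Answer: 209623260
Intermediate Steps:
(D(-64) - 17276)*(20783 + F) = (-64 - 17276)*(20783 - 32872) = -17340*(-12089) = 209623260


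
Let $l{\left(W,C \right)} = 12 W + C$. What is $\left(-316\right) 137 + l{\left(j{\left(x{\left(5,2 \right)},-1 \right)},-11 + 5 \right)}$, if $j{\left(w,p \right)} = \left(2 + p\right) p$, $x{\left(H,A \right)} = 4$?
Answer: $-43310$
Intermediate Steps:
$j{\left(w,p \right)} = p \left(2 + p\right)$
$l{\left(W,C \right)} = C + 12 W$
$\left(-316\right) 137 + l{\left(j{\left(x{\left(5,2 \right)},-1 \right)},-11 + 5 \right)} = \left(-316\right) 137 + \left(\left(-11 + 5\right) + 12 \left(- (2 - 1)\right)\right) = -43292 + \left(-6 + 12 \left(\left(-1\right) 1\right)\right) = -43292 + \left(-6 + 12 \left(-1\right)\right) = -43292 - 18 = -43310$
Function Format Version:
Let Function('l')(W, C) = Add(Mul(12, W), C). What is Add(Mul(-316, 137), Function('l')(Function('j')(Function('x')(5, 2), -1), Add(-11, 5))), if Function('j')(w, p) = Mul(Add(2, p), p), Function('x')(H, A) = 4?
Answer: -43310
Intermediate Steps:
Function('j')(w, p) = Mul(p, Add(2, p))
Function('l')(W, C) = Add(C, Mul(12, W))
Add(Mul(-316, 137), Function('l')(Function('j')(Function('x')(5, 2), -1), Add(-11, 5))) = Add(Mul(-316, 137), Add(Add(-11, 5), Mul(12, Mul(-1, Add(2, -1))))) = Add(-43292, Add(-6, Mul(12, Mul(-1, 1)))) = Add(-43292, Add(-6, Mul(12, -1))) = Add(-43292, Add(-6, -12)) = Add(-43292, -18) = -43310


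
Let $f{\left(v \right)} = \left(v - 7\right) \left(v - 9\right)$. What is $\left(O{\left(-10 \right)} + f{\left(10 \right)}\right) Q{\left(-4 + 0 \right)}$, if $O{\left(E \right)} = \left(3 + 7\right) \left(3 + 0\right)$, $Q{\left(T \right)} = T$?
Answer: $-132$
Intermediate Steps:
$O{\left(E \right)} = 30$ ($O{\left(E \right)} = 10 \cdot 3 = 30$)
$f{\left(v \right)} = \left(-9 + v\right) \left(-7 + v\right)$ ($f{\left(v \right)} = \left(-7 + v\right) \left(-9 + v\right) = \left(-9 + v\right) \left(-7 + v\right)$)
$\left(O{\left(-10 \right)} + f{\left(10 \right)}\right) Q{\left(-4 + 0 \right)} = \left(30 + \left(63 + 10^{2} - 160\right)\right) \left(-4 + 0\right) = \left(30 + \left(63 + 100 - 160\right)\right) \left(-4\right) = \left(30 + 3\right) \left(-4\right) = 33 \left(-4\right) = -132$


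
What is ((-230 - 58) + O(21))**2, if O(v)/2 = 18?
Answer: 63504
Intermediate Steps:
O(v) = 36 (O(v) = 2*18 = 36)
((-230 - 58) + O(21))**2 = ((-230 - 58) + 36)**2 = (-288 + 36)**2 = (-252)**2 = 63504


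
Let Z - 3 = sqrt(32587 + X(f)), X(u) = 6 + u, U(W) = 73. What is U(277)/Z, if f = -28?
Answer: -73/10852 + 73*sqrt(32565)/32556 ≈ 0.39791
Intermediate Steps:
Z = 3 + sqrt(32565) (Z = 3 + sqrt(32587 + (6 - 28)) = 3 + sqrt(32587 - 22) = 3 + sqrt(32565) ≈ 183.46)
U(277)/Z = 73/(3 + sqrt(32565))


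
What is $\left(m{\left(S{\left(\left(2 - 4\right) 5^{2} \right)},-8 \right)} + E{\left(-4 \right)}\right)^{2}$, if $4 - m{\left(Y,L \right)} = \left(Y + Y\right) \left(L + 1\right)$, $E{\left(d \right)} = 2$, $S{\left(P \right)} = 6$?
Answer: $8100$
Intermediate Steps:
$m{\left(Y,L \right)} = 4 - 2 Y \left(1 + L\right)$ ($m{\left(Y,L \right)} = 4 - \left(Y + Y\right) \left(L + 1\right) = 4 - 2 Y \left(1 + L\right)$)
$\left(m{\left(S{\left(\left(2 - 4\right) 5^{2} \right)},-8 \right)} + E{\left(-4 \right)}\right)^{2} = \left(\left(4 - 12 - \left(-16\right) 6\right) + 2\right)^{2} = \left(\left(4 - 12 + 96\right) + 2\right)^{2} = \left(88 + 2\right)^{2} = 90^{2} = 8100$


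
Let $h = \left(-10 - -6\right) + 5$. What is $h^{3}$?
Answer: $1$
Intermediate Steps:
$h = 1$ ($h = \left(-10 + 6\right) + 5 = -4 + 5 = 1$)
$h^{3} = 1^{3} = 1$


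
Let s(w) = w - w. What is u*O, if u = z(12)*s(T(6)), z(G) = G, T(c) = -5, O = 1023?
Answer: 0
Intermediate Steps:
s(w) = 0
u = 0 (u = 12*0 = 0)
u*O = 0*1023 = 0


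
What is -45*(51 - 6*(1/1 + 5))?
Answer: -675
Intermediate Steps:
-45*(51 - 6*(1/1 + 5)) = -45*(51 - 6*(1 + 5)) = -45*(51 - 6*6) = -45*(51 - 36) = -45*15 = -675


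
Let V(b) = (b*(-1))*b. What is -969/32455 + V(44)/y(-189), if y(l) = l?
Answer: 62649739/6133995 ≈ 10.214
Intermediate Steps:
V(b) = -b² (V(b) = (-b)*b = -b²)
-969/32455 + V(44)/y(-189) = -969/32455 - 1*44²/(-189) = -969*1/32455 - 1*1936*(-1/189) = -969/32455 - 1936*(-1/189) = -969/32455 + 1936/189 = 62649739/6133995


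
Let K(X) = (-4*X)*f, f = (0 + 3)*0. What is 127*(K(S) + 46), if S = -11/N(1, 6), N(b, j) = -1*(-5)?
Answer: 5842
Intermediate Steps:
N(b, j) = 5
S = -11/5 ≈ -2.2000
f = 0 (f = 3*0 = 0)
K(X) = 0 (K(X) = -4*X*0 = 0)
127*(K(S) + 46) = 127*(0 + 46) = 127*46 = 5842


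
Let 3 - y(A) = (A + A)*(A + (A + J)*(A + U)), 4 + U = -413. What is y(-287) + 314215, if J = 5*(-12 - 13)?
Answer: 166637032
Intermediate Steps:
U = -417 (U = -4 - 413 = -417)
J = -125 (J = 5*(-25) = -125)
y(A) = 3 - 2*A*(A + (-417 + A)*(-125 + A)) (y(A) = 3 - (A + A)*(A + (A - 125)*(A - 417)) = 3 - 2*A*(A + (-125 + A)*(-417 + A)) = 3 - 2*A*(A + (-417 + A)*(-125 + A)))
y(-287) + 314215 = (3 - 104250*(-287) - 2*(-287)**3 + 1082*(-287)**2) + 314215 = (3 + 29919750 - 2*(-23639903) + 1082*82369) + 314215 = (3 + 29919750 + 47279806 + 89123258) + 314215 = 166322817 + 314215 = 166637032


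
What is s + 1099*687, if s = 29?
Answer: 755042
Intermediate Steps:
s + 1099*687 = 29 + 1099*687 = 29 + 755013 = 755042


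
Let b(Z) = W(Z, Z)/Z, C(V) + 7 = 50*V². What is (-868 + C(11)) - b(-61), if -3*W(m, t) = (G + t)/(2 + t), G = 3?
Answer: 55874417/10797 ≈ 5175.0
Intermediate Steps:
C(V) = -7 + 50*V²
W(m, t) = -(3 + t)/(3*(2 + t))
b(Z) = (-3 - Z)/(3*Z*(2 + Z)) (b(Z) = ((-3 - Z)/(3*(2 + Z)))/Z = (-3 - Z)/(3*Z*(2 + Z)))
(-868 + C(11)) - b(-61) = (-868 + (-7 + 50*11²)) - (-3 - 1*(-61))/(3*(-61)*(2 - 61)) = (-868 + (-7 + 50*121)) - (-1)*(-3 + 61)/(3*61*(-59)) = (-868 + (-7 + 6050)) - (-1)*(-1)*58/(3*61*59) = (-868 + 6043) - 1*58/10797 = 5175 - 58/10797 = 55874417/10797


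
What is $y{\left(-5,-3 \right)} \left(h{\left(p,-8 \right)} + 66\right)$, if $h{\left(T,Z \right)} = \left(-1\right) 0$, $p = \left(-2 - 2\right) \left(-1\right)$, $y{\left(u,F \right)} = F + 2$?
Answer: $-66$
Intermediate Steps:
$y{\left(u,F \right)} = 2 + F$
$p = 4$ ($p = \left(-4\right) \left(-1\right) = 4$)
$h{\left(T,Z \right)} = 0$
$y{\left(-5,-3 \right)} \left(h{\left(p,-8 \right)} + 66\right) = \left(2 - 3\right) \left(0 + 66\right) = \left(-1\right) 66 = -66$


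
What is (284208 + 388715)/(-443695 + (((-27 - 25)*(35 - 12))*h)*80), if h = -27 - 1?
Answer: 672923/2235345 ≈ 0.30104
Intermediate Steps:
h = -28
(284208 + 388715)/(-443695 + (((-27 - 25)*(35 - 12))*h)*80) = (284208 + 388715)/(-443695 + (((-27 - 25)*(35 - 12))*(-28))*80) = 672923/(-443695 + (-52*23*(-28))*80) = 672923/(-443695 - 1196*(-28)*80) = 672923/(-443695 + 33488*80) = 672923/(-443695 + 2679040) = 672923/2235345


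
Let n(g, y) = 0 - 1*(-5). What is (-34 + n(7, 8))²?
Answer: 841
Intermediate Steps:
n(g, y) = 5 (n(g, y) = 0 + 5 = 5)
(-34 + n(7, 8))² = (-34 + 5)² = (-29)² = 841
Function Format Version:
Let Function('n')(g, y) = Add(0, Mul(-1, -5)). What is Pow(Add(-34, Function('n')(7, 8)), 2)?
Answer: 841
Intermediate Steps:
Function('n')(g, y) = 5 (Function('n')(g, y) = Add(0, 5) = 5)
Pow(Add(-34, Function('n')(7, 8)), 2) = Pow(Add(-34, 5), 2) = Pow(-29, 2) = 841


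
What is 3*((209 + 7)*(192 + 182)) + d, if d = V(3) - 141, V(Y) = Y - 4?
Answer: 242210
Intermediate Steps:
V(Y) = -4 + Y
d = -142 (d = (-4 + 3) - 141 = -1 - 141 = -142)
3*((209 + 7)*(192 + 182)) + d = 3*((209 + 7)*(192 + 182)) - 142 = 3*(216*374) - 142 = 3*80784 - 142 = 242352 - 142 = 242210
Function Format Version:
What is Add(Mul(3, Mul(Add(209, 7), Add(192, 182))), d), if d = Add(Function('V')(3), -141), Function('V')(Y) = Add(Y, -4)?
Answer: 242210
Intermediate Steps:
Function('V')(Y) = Add(-4, Y)
d = -142 (d = Add(Add(-4, 3), -141) = Add(-1, -141) = -142)
Add(Mul(3, Mul(Add(209, 7), Add(192, 182))), d) = Add(Mul(3, Mul(Add(209, 7), Add(192, 182))), -142) = Add(Mul(3, Mul(216, 374)), -142) = Add(Mul(3, 80784), -142) = Add(242352, -142) = 242210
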